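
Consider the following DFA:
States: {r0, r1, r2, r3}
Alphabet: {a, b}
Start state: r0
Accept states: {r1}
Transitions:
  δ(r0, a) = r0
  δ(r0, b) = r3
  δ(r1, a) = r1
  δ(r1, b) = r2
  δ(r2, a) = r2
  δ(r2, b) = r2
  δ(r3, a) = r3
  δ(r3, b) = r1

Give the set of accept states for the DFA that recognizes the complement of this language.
Complement accept states = All states \ Original accept states
= {r0, r1, r2, r3} \ {r1}
{r0, r2, r3}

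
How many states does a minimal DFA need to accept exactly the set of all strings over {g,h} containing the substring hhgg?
By Myhill–Nerode, count the distinguishable equivalence classes: 5 classes — one per longest suffix of the input that is a prefix of 'hhgg' (lengths 0 through 3), plus an absorbing 'already seen hhgg' class.
5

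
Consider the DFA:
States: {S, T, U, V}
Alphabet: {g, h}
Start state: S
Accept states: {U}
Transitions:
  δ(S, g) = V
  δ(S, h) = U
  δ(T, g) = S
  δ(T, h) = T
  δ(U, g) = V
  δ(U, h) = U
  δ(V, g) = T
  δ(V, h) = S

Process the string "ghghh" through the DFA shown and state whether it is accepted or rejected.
Processing string "ghghh":
  S --g--> V
  V --h--> S
  S --g--> V
  V --h--> S
  S --h--> U
Final state: U
Accept states: {U}
Yes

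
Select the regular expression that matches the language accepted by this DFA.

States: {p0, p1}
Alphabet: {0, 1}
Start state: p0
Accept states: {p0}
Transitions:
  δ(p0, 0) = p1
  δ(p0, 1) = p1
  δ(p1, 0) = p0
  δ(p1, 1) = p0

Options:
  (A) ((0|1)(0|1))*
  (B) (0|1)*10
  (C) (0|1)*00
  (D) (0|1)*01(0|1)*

Check each option against the DFA on short strings; one disagreement eliminates an option:
  (A) ((0|1)(0|1))*: agrees with the DFA on every string of length ≤ 6
  (B) (0|1)*10: on ε the DFA stays in p0 and accepts (p0 ∈ Accept), but the regex does not match it → eliminate
  (C) (0|1)*00: on ε the DFA stays in p0 and accepts (p0 ∈ Accept), but the regex does not match it → eliminate
  (D) (0|1)*01(0|1)*: on ε the DFA stays in p0 and accepts (p0 ∈ Accept), but the regex does not match it → eliminate
Only (A) is consistent with the DFA.
(A) ((0|1)(0|1))*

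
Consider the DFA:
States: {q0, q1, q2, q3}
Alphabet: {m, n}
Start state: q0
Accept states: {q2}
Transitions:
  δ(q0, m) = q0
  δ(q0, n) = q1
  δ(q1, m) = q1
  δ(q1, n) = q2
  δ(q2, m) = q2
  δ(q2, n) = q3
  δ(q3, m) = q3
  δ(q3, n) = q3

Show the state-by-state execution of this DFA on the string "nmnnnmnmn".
read 'n': q0 → q1
  read 'm': q1 → q1
  read 'n': q1 → q2
  read 'n': q2 → q3
  read 'n': q3 → q3
  read 'm': q3 → q3
  read 'n': q3 → q3
  read 'm': q3 → q3
  read 'n': q3 → q3
q0 -> q1 -> q1 -> q2 -> q3 -> q3 -> q3 -> q3 -> q3 -> q3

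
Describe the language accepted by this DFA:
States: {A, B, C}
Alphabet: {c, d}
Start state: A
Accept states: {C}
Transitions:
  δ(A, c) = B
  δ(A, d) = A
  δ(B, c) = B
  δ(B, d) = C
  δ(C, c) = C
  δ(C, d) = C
Testing a few strings:
  'dd' → reject
  'cdc' → accept
  'cc' → reject
  'd' → reject
State roles: A=no c seen yet; B=seen a c, waiting for d; C=substring cd seen
All strings over {c,d} containing the substring cd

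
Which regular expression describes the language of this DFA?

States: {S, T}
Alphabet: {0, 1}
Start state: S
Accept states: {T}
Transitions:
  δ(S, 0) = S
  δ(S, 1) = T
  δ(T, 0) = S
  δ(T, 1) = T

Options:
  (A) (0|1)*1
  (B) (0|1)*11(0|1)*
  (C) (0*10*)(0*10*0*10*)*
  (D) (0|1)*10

Check each option against the DFA on short strings; one disagreement eliminates an option:
  (A) (0|1)*1: agrees with the DFA on every string of length ≤ 6
  (B) (0|1)*11(0|1)*: on '1' the DFA goes S → T and accepts (T ∈ Accept), but the regex does not match it → eliminate
  (C) (0*10*)(0*10*0*10*)*: on '10' the DFA goes S → T → S and rejects (S ∉ Accept), but the regex matches it → eliminate
  (D) (0|1)*10: on '1' the DFA goes S → T and accepts (T ∈ Accept), but the regex does not match it → eliminate
Only (A) is consistent with the DFA.
(A) (0|1)*1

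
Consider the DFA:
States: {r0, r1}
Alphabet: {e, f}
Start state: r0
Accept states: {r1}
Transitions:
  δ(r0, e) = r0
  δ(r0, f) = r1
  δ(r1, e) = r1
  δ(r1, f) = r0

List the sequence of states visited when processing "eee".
read 'e': r0 → r0
  read 'e': r0 → r0
  read 'e': r0 → r0
r0 -> r0 -> r0 -> r0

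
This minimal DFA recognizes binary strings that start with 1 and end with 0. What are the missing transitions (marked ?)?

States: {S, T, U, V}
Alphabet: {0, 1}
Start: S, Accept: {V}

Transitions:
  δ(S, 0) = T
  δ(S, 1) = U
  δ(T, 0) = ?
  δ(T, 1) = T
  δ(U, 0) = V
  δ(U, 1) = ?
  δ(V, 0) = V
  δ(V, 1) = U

From the language and accept set, identify what each state tracks — S: no input read; T: started with 0 (dead); U: started with 1, last symbol 1; V: started with 1, last symbol 0.
Each missing δ(q, a) is the state matching the new tracked value after reading a.
δ(T, 0) = T; δ(U, 1) = U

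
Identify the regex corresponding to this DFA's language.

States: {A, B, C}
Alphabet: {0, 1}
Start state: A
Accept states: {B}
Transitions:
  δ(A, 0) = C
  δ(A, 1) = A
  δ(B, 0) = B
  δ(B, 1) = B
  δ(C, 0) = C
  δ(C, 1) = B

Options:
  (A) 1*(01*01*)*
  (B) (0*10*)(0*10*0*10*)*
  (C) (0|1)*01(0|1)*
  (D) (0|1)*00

Check each option against the DFA on short strings; one disagreement eliminates an option:
  (A) 1*(01*01*)*: on ε the DFA stays in A and rejects (A ∉ Accept), but the regex matches it → eliminate
  (B) (0*10*)(0*10*0*10*)*: on '1' the DFA goes A → A and rejects (A ∉ Accept), but the regex matches it → eliminate
  (C) (0|1)*01(0|1)*: agrees with the DFA on every string of length ≤ 6
  (D) (0|1)*00: on '00' the DFA goes A → C → C and rejects (C ∉ Accept), but the regex matches it → eliminate
Only (C) is consistent with the DFA.
(C) (0|1)*01(0|1)*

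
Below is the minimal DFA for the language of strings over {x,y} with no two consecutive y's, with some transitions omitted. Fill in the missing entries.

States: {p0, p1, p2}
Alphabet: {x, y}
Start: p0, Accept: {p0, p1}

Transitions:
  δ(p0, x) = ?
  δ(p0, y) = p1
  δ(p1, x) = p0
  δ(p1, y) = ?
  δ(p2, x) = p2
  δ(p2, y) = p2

From the language and accept set, identify what each state tracks — p0: last symbol not y (ok); p1: last symbol y (ok); p2: saw yy (dead).
Each missing δ(q, a) is the state matching the new tracked value after reading a.
δ(p0, x) = p0; δ(p1, y) = p2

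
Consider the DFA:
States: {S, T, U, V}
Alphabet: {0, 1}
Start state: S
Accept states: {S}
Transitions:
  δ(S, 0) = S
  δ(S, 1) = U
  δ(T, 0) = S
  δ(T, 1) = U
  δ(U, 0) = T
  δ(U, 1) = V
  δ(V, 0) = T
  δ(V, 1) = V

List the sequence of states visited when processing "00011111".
read '0': S → S
  read '0': S → S
  read '0': S → S
  read '1': S → U
  read '1': U → V
  read '1': V → V
  read '1': V → V
  read '1': V → V
S -> S -> S -> S -> U -> V -> V -> V -> V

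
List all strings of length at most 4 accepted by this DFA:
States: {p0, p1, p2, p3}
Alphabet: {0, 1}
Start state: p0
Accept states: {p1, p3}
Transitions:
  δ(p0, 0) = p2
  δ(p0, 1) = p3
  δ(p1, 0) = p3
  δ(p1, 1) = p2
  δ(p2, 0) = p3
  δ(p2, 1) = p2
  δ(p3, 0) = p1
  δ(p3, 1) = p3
1, 00, 10, 11, 000, 001, 010, 100, 110, 111, 0000, 0010, 0011, 0100, 0101, 0110, 1000, 1001, 1010, 1100, 1110, 1111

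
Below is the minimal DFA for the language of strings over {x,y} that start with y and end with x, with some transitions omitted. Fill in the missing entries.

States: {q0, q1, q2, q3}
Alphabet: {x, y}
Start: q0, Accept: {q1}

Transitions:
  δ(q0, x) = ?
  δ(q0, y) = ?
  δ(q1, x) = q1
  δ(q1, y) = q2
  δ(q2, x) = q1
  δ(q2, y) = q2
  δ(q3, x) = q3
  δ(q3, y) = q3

From the language and accept set, identify what each state tracks — q0: no input read; q1: started with y, last symbol x; q2: started with y, last symbol y; q3: started with x (dead).
Each missing δ(q, a) is the state matching the new tracked value after reading a.
δ(q0, x) = q3; δ(q0, y) = q2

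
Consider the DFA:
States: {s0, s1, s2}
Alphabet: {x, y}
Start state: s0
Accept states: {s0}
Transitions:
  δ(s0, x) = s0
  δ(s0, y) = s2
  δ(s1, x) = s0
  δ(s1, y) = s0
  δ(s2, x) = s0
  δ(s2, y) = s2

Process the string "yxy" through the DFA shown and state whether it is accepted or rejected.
Processing string "yxy":
  s0 --y--> s2
  s2 --x--> s0
  s0 --y--> s2
Final state: s2
Accept states: {s0}
No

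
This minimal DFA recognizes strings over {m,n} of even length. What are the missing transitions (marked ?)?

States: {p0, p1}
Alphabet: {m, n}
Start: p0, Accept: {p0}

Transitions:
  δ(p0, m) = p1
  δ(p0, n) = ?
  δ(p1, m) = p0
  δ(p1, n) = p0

From the language and accept set, identify what each state tracks — p0: even length so far; p1: odd length so far.
Each missing δ(q, a) is the state matching the new tracked value after reading a.
δ(p0, n) = p1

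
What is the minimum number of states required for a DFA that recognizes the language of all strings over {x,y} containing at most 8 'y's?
By Myhill–Nerode, count the distinguishable equivalence classes: 10 classes — having seen 0, 1, …, 8, or >8 copies of 'y'; counts 0 through 8 are accepting and >8 is dead.
10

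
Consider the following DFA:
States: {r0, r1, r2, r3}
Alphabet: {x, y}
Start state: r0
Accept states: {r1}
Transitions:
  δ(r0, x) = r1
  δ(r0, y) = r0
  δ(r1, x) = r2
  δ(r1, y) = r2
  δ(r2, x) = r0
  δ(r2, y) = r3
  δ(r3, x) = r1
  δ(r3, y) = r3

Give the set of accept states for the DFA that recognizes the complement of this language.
Complement accept states = All states \ Original accept states
= {r0, r1, r2, r3} \ {r1}
{r0, r2, r3}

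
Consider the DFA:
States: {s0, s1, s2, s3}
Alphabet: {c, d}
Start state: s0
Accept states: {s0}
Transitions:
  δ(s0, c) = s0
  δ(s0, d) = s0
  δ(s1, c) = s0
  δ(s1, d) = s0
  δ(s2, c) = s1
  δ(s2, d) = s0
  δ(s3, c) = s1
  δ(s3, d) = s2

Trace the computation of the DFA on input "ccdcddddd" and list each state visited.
read 'c': s0 → s0
  read 'c': s0 → s0
  read 'd': s0 → s0
  read 'c': s0 → s0
  read 'd': s0 → s0
  read 'd': s0 → s0
  read 'd': s0 → s0
  read 'd': s0 → s0
  read 'd': s0 → s0
s0 -> s0 -> s0 -> s0 -> s0 -> s0 -> s0 -> s0 -> s0 -> s0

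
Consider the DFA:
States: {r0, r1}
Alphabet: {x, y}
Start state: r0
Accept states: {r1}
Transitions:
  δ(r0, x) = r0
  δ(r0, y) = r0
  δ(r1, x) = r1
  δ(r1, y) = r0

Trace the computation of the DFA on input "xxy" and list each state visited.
read 'x': r0 → r0
  read 'x': r0 → r0
  read 'y': r0 → r0
r0 -> r0 -> r0 -> r0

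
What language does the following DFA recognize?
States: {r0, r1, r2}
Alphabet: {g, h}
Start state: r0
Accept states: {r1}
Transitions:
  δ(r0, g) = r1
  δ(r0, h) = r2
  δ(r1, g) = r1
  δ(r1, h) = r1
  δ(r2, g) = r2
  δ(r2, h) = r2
Testing a few strings:
  'ggh' → accept
  'hg' → reject
  'g' → accept
  'h' → reject
State roles: r0=no input read; r1=started with g; r2=started with h (dead)
All strings over {g,h} starting with g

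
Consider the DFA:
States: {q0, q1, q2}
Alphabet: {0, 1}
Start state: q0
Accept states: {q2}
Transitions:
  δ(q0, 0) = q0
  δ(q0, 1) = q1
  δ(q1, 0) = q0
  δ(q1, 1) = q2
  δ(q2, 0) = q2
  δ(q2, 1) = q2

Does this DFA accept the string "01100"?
Processing string "01100":
  q0 --0--> q0
  q0 --1--> q1
  q1 --1--> q2
  q2 --0--> q2
  q2 --0--> q2
Final state: q2
Accept states: {q2}
Yes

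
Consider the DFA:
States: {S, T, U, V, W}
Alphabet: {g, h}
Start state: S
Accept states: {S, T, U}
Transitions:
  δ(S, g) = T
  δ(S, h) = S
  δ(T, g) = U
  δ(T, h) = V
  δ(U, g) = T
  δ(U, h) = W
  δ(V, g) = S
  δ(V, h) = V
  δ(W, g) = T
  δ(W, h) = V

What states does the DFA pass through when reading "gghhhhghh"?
read 'g': S → T
  read 'g': T → U
  read 'h': U → W
  read 'h': W → V
  read 'h': V → V
  read 'h': V → V
  read 'g': V → S
  read 'h': S → S
  read 'h': S → S
S -> T -> U -> W -> V -> V -> V -> S -> S -> S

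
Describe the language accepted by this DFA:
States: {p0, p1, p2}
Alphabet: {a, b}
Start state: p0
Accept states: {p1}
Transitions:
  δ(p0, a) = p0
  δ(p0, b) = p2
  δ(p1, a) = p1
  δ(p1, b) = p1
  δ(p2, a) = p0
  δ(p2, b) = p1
Testing a few strings:
  'a' → reject
  'ba' → reject
  'b' → reject
  'aab' → reject
State roles: p0=no progress toward bb; p1=substring bb seen; p2=one trailing b
All strings over {a,b} containing the substring bb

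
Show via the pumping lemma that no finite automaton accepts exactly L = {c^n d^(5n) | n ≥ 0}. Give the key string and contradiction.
Assume L is regular with pumping length p. Idea: pumping the c-block breaks the 1:5 ratio.
Choose s = c^p d^(5p) (length 6p ≥ p). By the pumping lemma, s = xyz with |xy| ≤ p, |y| > 0, so y = c^k with k ≥ 1. Then xy²z = c^(p+k) d^(5p). For this to be in L we would need 5p = 5(p+k), i.e. 5k = 0, contradicting k ≥ 1. So xy²z ∉ L.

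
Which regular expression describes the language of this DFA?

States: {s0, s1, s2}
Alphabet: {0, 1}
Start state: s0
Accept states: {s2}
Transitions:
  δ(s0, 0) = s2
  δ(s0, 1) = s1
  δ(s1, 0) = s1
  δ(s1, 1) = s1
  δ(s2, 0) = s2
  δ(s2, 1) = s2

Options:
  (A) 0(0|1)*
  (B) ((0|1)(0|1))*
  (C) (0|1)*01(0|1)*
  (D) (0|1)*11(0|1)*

Check each option against the DFA on short strings; one disagreement eliminates an option:
  (A) 0(0|1)*: agrees with the DFA on every string of length ≤ 6
  (B) ((0|1)(0|1))*: on ε the DFA stays in s0 and rejects (s0 ∉ Accept), but the regex matches it → eliminate
  (C) (0|1)*01(0|1)*: on '0' the DFA goes s0 → s2 and accepts (s2 ∈ Accept), but the regex does not match it → eliminate
  (D) (0|1)*11(0|1)*: on '0' the DFA goes s0 → s2 and accepts (s2 ∈ Accept), but the regex does not match it → eliminate
Only (A) is consistent with the DFA.
(A) 0(0|1)*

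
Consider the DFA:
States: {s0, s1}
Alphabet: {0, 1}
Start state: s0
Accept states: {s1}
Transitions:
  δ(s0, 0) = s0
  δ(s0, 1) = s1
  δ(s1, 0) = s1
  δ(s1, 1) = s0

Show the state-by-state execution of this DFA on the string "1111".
read '1': s0 → s1
  read '1': s1 → s0
  read '1': s0 → s1
  read '1': s1 → s0
s0 -> s1 -> s0 -> s1 -> s0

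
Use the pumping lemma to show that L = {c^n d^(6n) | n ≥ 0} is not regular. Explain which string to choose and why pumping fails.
Assume L is regular with pumping length p. Idea: pumping the c-block breaks the 1:6 ratio.
Choose s = c^p d^(6p) (length 7p ≥ p). By the pumping lemma, s = xyz with |xy| ≤ p, |y| > 0, so y = c^k with k ≥ 1. Then xy²z = c^(p+k) d^(6p). For this to be in L we would need 6p = 6(p+k), i.e. 6k = 0, contradicting k ≥ 1. So xy²z ∉ L.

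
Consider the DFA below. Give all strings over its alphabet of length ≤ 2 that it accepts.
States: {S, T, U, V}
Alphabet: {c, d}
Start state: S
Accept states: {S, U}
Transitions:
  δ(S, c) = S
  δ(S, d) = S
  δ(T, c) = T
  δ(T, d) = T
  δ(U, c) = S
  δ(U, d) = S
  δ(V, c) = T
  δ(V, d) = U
ε, c, d, cc, cd, dc, dd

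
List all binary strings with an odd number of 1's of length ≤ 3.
1, 01, 10, 001, 010, 100, 111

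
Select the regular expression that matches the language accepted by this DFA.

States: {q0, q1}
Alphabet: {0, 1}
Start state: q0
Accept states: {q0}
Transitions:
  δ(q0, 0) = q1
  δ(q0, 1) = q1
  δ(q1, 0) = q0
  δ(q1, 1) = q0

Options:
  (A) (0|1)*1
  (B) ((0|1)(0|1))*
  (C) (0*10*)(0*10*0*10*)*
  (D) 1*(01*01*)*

Check each option against the DFA on short strings; one disagreement eliminates an option:
  (A) (0|1)*1: on ε the DFA stays in q0 and accepts (q0 ∈ Accept), but the regex does not match it → eliminate
  (B) ((0|1)(0|1))*: agrees with the DFA on every string of length ≤ 6
  (C) (0*10*)(0*10*0*10*)*: on ε the DFA stays in q0 and accepts (q0 ∈ Accept), but the regex does not match it → eliminate
  (D) 1*(01*01*)*: on '1' the DFA goes q0 → q1 and rejects (q1 ∉ Accept), but the regex matches it → eliminate
Only (B) is consistent with the DFA.
(B) ((0|1)(0|1))*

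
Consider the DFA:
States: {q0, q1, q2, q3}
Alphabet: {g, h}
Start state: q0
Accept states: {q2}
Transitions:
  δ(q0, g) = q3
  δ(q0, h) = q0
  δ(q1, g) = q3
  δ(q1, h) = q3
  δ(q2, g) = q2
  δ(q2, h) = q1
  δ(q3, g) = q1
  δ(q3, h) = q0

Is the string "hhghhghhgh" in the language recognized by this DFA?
Processing string "hhghhghhgh":
  q0 --h--> q0
  q0 --h--> q0
  q0 --g--> q3
  q3 --h--> q0
  q0 --h--> q0
  q0 --g--> q3
  q3 --h--> q0
  q0 --h--> q0
  q0 --g--> q3
  q3 --h--> q0
Final state: q0
Accept states: {q2}
No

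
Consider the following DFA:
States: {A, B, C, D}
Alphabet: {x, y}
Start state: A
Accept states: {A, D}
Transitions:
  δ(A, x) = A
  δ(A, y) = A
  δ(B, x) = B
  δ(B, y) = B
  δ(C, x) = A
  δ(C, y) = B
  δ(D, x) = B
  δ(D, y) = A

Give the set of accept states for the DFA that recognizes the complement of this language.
Complement accept states = All states \ Original accept states
= {A, B, C, D} \ {A, D}
{B, C}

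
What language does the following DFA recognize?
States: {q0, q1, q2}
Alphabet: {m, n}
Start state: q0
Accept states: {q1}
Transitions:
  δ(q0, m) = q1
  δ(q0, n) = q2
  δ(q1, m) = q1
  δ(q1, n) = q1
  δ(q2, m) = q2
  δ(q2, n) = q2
Testing a few strings:
  'nn' → reject
  'mm' → accept
  'm' → accept
  'nnm' → reject
State roles: q0=no input read; q1=started with m; q2=started with n (dead)
All strings over {m,n} starting with m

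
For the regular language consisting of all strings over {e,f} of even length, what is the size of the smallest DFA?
By Myhill–Nerode, count the distinguishable equivalence classes: two classes — parity of the length.
2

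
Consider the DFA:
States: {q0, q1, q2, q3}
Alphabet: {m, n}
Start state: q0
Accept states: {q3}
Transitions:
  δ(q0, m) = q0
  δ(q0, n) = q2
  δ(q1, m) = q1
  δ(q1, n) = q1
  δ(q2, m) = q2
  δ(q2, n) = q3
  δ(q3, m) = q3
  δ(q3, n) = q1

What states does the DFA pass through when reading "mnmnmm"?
read 'm': q0 → q0
  read 'n': q0 → q2
  read 'm': q2 → q2
  read 'n': q2 → q3
  read 'm': q3 → q3
  read 'm': q3 → q3
q0 -> q0 -> q2 -> q2 -> q3 -> q3 -> q3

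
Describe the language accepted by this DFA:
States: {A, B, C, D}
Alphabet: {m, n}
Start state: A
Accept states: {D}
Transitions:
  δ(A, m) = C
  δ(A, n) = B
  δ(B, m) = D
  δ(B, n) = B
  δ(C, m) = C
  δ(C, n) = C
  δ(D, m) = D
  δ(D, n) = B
Testing a few strings:
  'm' → reject
  'mnmn' → reject
  'mnm' → reject
  'n' → reject
State roles: A=no input read; B=started with n, last symbol n; C=started with m (dead); D=started with n, last symbol m
All strings over {m,n} that start with n and end with m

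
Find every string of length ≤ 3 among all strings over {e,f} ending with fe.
fe, efe, ffe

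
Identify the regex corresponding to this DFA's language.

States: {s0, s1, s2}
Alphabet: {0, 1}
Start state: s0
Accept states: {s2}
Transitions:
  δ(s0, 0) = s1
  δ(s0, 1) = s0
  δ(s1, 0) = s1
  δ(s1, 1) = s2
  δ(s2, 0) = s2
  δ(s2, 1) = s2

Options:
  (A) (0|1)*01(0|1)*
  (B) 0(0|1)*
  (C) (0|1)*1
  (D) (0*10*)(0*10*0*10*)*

Check each option against the DFA on short strings; one disagreement eliminates an option:
  (A) (0|1)*01(0|1)*: agrees with the DFA on every string of length ≤ 6
  (B) 0(0|1)*: on '0' the DFA goes s0 → s1 and rejects (s1 ∉ Accept), but the regex matches it → eliminate
  (C) (0|1)*1: on '1' the DFA goes s0 → s0 and rejects (s0 ∉ Accept), but the regex matches it → eliminate
  (D) (0*10*)(0*10*0*10*)*: on '1' the DFA goes s0 → s0 and rejects (s0 ∉ Accept), but the regex matches it → eliminate
Only (A) is consistent with the DFA.
(A) (0|1)*01(0|1)*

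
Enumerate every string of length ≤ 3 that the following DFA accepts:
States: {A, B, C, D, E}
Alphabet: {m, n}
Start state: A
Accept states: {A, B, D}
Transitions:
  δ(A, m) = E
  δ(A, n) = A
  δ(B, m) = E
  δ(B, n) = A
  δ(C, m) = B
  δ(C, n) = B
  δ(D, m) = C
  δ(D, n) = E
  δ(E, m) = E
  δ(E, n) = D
ε, n, mn, nn, mmn, nmn, nnn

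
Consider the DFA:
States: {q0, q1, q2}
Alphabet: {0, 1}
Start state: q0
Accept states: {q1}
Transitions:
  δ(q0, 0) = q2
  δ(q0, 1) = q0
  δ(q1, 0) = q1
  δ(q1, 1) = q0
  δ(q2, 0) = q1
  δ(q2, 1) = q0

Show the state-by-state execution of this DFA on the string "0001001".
read '0': q0 → q2
  read '0': q2 → q1
  read '0': q1 → q1
  read '1': q1 → q0
  read '0': q0 → q2
  read '0': q2 → q1
  read '1': q1 → q0
q0 -> q2 -> q1 -> q1 -> q0 -> q2 -> q1 -> q0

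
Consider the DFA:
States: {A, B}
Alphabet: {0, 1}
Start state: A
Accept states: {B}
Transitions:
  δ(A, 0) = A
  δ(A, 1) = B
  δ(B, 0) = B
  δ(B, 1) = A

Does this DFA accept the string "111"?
Processing string "111":
  A --1--> B
  B --1--> A
  A --1--> B
Final state: B
Accept states: {B}
Yes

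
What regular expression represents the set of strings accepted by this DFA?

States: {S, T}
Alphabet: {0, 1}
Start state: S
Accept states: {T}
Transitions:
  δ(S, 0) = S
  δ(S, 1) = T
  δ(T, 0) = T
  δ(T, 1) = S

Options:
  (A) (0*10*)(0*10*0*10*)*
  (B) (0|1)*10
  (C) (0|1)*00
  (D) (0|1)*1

Check each option against the DFA on short strings; one disagreement eliminates an option:
  (A) (0*10*)(0*10*0*10*)*: agrees with the DFA on every string of length ≤ 6
  (B) (0|1)*10: on '1' the DFA goes S → T and accepts (T ∈ Accept), but the regex does not match it → eliminate
  (C) (0|1)*00: on '1' the DFA goes S → T and accepts (T ∈ Accept), but the regex does not match it → eliminate
  (D) (0|1)*1: on '10' the DFA goes S → T → T and accepts (T ∈ Accept), but the regex does not match it → eliminate
Only (A) is consistent with the DFA.
(A) (0*10*)(0*10*0*10*)*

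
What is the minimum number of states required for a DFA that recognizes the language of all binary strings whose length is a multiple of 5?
By Myhill–Nerode, count the distinguishable equivalence classes: 5 classes — one per residue of the length mod 5; class i is distinguished from class j by any string of length (5 − i) mod 5.
5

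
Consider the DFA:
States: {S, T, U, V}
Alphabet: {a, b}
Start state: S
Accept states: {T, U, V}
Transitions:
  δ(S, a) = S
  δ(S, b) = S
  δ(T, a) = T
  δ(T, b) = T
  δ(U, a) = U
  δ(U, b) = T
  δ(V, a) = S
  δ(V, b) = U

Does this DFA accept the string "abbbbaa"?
Processing string "abbbbaa":
  S --a--> S
  S --b--> S
  S --b--> S
  S --b--> S
  S --b--> S
  S --a--> S
  S --a--> S
Final state: S
Accept states: {T, U, V}
No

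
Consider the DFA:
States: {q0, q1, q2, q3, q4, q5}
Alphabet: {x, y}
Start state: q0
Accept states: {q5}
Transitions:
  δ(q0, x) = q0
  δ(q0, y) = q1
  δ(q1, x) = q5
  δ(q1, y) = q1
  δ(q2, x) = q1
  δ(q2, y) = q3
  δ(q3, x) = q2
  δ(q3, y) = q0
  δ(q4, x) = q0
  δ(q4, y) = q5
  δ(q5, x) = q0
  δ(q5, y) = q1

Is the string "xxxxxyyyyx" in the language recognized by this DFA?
Processing string "xxxxxyyyyx":
  q0 --x--> q0
  q0 --x--> q0
  q0 --x--> q0
  q0 --x--> q0
  q0 --x--> q0
  q0 --y--> q1
  q1 --y--> q1
  q1 --y--> q1
  q1 --y--> q1
  q1 --x--> q5
Final state: q5
Accept states: {q5}
Yes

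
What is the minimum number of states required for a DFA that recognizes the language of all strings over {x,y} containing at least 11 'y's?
By Myhill–Nerode, count the distinguishable equivalence classes: 12 classes — having seen 0, 1, …, 10, or ≥11 copies of 'y'; any two classes i < j (j ≤ 11) are distinguished by the string y^(11−j), which takes class j to 11 copies (accepted) but leaves class i below 11 (rejected).
12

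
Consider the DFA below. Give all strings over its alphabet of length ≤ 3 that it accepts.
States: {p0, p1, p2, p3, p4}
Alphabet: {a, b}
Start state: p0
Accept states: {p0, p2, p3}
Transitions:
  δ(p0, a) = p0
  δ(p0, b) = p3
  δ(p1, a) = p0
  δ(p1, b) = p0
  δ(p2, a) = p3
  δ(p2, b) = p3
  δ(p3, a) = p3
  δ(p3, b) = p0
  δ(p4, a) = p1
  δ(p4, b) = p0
ε, a, b, aa, ab, ba, bb, aaa, aab, aba, abb, baa, bab, bba, bbb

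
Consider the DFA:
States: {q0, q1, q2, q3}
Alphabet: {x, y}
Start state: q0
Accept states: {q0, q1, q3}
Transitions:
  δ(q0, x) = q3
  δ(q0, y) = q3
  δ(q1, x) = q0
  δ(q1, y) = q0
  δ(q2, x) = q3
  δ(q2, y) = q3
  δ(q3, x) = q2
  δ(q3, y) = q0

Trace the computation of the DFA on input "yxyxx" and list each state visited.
read 'y': q0 → q3
  read 'x': q3 → q2
  read 'y': q2 → q3
  read 'x': q3 → q2
  read 'x': q2 → q3
q0 -> q3 -> q2 -> q3 -> q2 -> q3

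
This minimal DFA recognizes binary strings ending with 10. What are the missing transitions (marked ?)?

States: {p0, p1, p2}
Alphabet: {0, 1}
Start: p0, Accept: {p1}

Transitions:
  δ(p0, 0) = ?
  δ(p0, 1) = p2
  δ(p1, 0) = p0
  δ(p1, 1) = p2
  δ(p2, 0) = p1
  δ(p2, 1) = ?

From the language and accept set, identify what each state tracks — p0: no suffix match; p1: suffix is 10; p2: one trailing 1.
Each missing δ(q, a) is the state matching the new tracked value after reading a.
δ(p0, 0) = p0; δ(p2, 1) = p2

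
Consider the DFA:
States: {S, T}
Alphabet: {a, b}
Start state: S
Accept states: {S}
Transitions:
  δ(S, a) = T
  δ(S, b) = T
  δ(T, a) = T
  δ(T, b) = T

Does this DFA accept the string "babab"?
Processing string "babab":
  S --b--> T
  T --a--> T
  T --b--> T
  T --a--> T
  T --b--> T
Final state: T
Accept states: {S}
No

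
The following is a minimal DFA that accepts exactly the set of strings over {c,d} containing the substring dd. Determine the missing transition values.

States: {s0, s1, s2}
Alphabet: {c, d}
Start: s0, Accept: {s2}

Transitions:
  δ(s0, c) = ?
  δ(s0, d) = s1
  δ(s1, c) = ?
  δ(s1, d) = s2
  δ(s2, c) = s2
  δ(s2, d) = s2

From the language and accept set, identify what each state tracks — s0: no progress toward dd; s1: one trailing d; s2: substring dd seen.
Each missing δ(q, a) is the state matching the new tracked value after reading a.
δ(s0, c) = s0; δ(s1, c) = s0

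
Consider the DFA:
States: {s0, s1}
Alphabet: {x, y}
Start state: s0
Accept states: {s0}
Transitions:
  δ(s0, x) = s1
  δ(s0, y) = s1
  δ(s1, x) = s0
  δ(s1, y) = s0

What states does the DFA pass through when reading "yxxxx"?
read 'y': s0 → s1
  read 'x': s1 → s0
  read 'x': s0 → s1
  read 'x': s1 → s0
  read 'x': s0 → s1
s0 -> s1 -> s0 -> s1 -> s0 -> s1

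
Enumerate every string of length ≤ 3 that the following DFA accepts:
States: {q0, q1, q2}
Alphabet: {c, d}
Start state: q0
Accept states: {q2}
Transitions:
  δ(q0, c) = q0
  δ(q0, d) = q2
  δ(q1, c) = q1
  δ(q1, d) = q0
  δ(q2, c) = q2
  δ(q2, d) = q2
d, cd, dc, dd, ccd, cdc, cdd, dcc, dcd, ddc, ddd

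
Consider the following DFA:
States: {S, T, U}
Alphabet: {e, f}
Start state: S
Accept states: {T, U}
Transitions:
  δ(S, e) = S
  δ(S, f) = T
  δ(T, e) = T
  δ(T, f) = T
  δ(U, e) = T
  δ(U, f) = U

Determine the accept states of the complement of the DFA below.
Complement accept states = All states \ Original accept states
= {S, T, U} \ {T, U}
{S}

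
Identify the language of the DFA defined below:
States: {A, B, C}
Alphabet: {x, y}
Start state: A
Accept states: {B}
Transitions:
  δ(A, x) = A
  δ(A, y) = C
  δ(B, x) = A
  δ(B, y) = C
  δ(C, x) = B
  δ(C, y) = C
Testing a few strings:
  'xxyx' → accept
  'yxx' → reject
  'xyxx' → reject
  'xyxy' → reject
State roles: A=no suffix match; B=suffix is yx; C=one trailing y
All strings over {x,y} ending with yx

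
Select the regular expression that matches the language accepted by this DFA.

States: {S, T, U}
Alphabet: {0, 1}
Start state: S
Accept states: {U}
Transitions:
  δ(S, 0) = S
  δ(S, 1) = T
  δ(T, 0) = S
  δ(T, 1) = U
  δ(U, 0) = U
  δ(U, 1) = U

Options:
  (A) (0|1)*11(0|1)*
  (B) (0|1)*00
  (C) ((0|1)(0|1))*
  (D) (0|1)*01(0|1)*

Check each option against the DFA on short strings; one disagreement eliminates an option:
  (A) (0|1)*11(0|1)*: agrees with the DFA on every string of length ≤ 6
  (B) (0|1)*00: on '00' the DFA goes S → S → S and rejects (S ∉ Accept), but the regex matches it → eliminate
  (C) ((0|1)(0|1))*: on ε the DFA stays in S and rejects (S ∉ Accept), but the regex matches it → eliminate
  (D) (0|1)*01(0|1)*: on '01' the DFA goes S → S → T and rejects (T ∉ Accept), but the regex matches it → eliminate
Only (A) is consistent with the DFA.
(A) (0|1)*11(0|1)*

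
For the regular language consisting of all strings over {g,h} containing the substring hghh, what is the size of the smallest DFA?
By Myhill–Nerode, count the distinguishable equivalence classes: 5 classes — one per longest suffix of the input that is a prefix of 'hghh' (lengths 0 through 3), plus an absorbing 'already seen hghh' class.
5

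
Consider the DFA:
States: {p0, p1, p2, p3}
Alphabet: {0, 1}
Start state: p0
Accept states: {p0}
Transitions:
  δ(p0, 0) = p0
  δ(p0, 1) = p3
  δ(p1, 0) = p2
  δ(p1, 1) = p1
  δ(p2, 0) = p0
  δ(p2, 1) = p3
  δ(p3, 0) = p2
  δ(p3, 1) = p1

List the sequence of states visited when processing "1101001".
read '1': p0 → p3
  read '1': p3 → p1
  read '0': p1 → p2
  read '1': p2 → p3
  read '0': p3 → p2
  read '0': p2 → p0
  read '1': p0 → p3
p0 -> p3 -> p1 -> p2 -> p3 -> p2 -> p0 -> p3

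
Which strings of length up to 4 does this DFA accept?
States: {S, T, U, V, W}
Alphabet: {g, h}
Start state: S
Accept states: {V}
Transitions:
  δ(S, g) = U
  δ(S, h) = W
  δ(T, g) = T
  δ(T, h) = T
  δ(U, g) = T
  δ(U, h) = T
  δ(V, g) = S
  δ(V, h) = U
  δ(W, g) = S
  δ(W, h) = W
None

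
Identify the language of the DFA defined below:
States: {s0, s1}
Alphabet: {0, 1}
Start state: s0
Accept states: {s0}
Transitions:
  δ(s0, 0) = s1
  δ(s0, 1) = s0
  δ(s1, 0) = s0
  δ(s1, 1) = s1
Testing a few strings:
  '0' → reject
  '1' → accept
  '011' → reject
  '10' → reject
State roles: s0=even number of 0's so far; s1=odd number of 0's so far
All binary strings with an even number of 0's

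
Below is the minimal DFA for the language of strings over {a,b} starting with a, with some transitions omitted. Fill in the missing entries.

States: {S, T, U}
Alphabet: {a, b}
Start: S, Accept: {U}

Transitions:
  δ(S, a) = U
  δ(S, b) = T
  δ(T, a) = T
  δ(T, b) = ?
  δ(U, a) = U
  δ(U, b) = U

From the language and accept set, identify what each state tracks — S: no input read; T: started with b (dead); U: started with a.
Each missing δ(q, a) is the state matching the new tracked value after reading a.
δ(T, b) = T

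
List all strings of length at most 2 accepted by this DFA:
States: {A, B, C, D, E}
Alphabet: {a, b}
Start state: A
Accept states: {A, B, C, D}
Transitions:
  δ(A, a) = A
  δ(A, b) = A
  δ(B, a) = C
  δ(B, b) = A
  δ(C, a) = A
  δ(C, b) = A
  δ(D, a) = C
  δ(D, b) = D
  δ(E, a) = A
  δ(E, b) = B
ε, a, b, aa, ab, ba, bb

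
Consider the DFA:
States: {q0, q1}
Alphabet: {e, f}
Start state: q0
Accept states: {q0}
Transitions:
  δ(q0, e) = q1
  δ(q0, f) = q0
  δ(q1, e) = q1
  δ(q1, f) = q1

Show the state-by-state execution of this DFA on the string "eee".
read 'e': q0 → q1
  read 'e': q1 → q1
  read 'e': q1 → q1
q0 -> q1 -> q1 -> q1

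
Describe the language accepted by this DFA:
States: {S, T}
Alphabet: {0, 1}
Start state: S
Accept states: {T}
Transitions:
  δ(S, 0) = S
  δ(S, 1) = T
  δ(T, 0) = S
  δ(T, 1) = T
Testing a few strings:
  '001' → accept
  '101' → accept
  '11' → accept
  '110' → reject
State roles: S=last symbol not 1; T=last symbol is 1
All binary strings ending with 1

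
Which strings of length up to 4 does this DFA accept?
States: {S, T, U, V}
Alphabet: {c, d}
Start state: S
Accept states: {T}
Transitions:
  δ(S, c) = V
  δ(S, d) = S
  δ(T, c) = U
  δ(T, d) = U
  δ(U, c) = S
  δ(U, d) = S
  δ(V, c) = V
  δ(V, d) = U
None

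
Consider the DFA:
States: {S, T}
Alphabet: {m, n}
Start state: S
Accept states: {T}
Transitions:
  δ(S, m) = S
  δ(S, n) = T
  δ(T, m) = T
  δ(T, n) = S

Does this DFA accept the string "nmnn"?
Processing string "nmnn":
  S --n--> T
  T --m--> T
  T --n--> S
  S --n--> T
Final state: T
Accept states: {T}
Yes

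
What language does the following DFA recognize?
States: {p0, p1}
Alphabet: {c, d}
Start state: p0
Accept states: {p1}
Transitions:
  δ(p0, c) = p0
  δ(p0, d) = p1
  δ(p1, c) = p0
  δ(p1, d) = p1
Testing a few strings:
  'cd' → accept
  'c' → reject
  'd' → accept
  'cc' → reject
State roles: p0=last symbol not d; p1=last symbol is d
All strings over {c,d} ending with d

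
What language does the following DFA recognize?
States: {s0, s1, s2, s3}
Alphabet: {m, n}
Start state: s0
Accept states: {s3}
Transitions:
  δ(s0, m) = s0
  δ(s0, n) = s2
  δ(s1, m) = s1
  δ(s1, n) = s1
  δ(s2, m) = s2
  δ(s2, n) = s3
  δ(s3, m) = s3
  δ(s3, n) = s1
Testing a few strings:
  'm' → reject
  'nm' → reject
  'mn' → reject
  'nmnn' → reject
State roles: s0=zero n's; s1=≥ three n's (dead); s2=one n; s3=two n's
All strings over {m,n} containing exactly two n's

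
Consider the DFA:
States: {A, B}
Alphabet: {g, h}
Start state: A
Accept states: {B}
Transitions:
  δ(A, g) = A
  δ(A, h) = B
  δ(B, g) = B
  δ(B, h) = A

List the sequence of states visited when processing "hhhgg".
read 'h': A → B
  read 'h': B → A
  read 'h': A → B
  read 'g': B → B
  read 'g': B → B
A -> B -> A -> B -> B -> B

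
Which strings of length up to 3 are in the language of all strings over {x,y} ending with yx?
yx, xyx, yyx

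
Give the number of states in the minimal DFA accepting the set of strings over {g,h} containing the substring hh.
By Myhill–Nerode, count the distinguishable equivalence classes: three classes — no progress / one trailing h / hh seen.
3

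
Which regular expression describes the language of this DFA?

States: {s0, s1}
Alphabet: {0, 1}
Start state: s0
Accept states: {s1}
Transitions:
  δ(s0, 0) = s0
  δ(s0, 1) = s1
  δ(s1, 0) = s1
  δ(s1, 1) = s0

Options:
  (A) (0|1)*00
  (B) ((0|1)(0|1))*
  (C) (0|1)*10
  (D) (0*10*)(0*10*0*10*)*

Check each option against the DFA on short strings; one disagreement eliminates an option:
  (A) (0|1)*00: on '1' the DFA goes s0 → s1 and accepts (s1 ∈ Accept), but the regex does not match it → eliminate
  (B) ((0|1)(0|1))*: on ε the DFA stays in s0 and rejects (s0 ∉ Accept), but the regex matches it → eliminate
  (C) (0|1)*10: on '1' the DFA goes s0 → s1 and accepts (s1 ∈ Accept), but the regex does not match it → eliminate
  (D) (0*10*)(0*10*0*10*)*: agrees with the DFA on every string of length ≤ 6
Only (D) is consistent with the DFA.
(D) (0*10*)(0*10*0*10*)*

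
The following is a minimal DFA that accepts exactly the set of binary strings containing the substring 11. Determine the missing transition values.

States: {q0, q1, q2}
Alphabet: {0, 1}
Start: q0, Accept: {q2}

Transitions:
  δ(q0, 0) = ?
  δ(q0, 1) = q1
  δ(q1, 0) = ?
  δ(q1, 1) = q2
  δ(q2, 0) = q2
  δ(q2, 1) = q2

From the language and accept set, identify what each state tracks — q0: no progress toward 11; q1: one trailing 1; q2: substring 11 seen.
Each missing δ(q, a) is the state matching the new tracked value after reading a.
δ(q0, 0) = q0; δ(q1, 0) = q0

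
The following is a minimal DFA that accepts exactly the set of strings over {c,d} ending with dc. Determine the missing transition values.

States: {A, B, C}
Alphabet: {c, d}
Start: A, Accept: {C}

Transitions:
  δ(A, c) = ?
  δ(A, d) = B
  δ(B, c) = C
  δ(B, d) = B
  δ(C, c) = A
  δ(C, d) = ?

From the language and accept set, identify what each state tracks — A: no suffix match; B: one trailing d; C: suffix is dc.
Each missing δ(q, a) is the state matching the new tracked value after reading a.
δ(A, c) = A; δ(C, d) = B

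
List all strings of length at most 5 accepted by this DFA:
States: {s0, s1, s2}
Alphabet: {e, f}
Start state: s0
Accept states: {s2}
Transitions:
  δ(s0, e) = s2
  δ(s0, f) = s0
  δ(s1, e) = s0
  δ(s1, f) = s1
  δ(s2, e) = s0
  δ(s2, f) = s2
e, ef, fe, eee, eff, fef, ffe, eeef, eefe, efee, efff, feee, feff, ffef, fffe, eeeee, eeeff, eefef, eeffe, efeef, efefe, effee, effff, feeef, feefe, fefee, fefff, ffeee, ffeff, fffef, ffffe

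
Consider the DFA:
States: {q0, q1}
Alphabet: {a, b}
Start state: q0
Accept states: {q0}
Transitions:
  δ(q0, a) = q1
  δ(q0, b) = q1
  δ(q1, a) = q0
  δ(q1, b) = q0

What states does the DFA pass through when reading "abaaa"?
read 'a': q0 → q1
  read 'b': q1 → q0
  read 'a': q0 → q1
  read 'a': q1 → q0
  read 'a': q0 → q1
q0 -> q1 -> q0 -> q1 -> q0 -> q1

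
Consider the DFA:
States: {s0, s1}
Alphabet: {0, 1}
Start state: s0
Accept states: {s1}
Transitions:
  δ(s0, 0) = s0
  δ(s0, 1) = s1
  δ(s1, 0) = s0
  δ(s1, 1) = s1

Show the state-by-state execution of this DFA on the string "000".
read '0': s0 → s0
  read '0': s0 → s0
  read '0': s0 → s0
s0 -> s0 -> s0 -> s0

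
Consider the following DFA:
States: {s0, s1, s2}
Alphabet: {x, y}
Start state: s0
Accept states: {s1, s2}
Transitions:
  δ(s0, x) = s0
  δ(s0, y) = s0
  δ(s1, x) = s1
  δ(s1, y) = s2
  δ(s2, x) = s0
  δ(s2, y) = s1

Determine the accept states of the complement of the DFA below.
Complement accept states = All states \ Original accept states
= {s0, s1, s2} \ {s1, s2}
{s0}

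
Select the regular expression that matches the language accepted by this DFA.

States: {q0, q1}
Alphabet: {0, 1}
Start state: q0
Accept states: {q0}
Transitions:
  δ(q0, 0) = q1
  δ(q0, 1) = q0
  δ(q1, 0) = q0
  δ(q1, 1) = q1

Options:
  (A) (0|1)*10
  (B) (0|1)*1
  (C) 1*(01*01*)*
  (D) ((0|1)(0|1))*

Check each option against the DFA on short strings; one disagreement eliminates an option:
  (A) (0|1)*10: on ε the DFA stays in q0 and accepts (q0 ∈ Accept), but the regex does not match it → eliminate
  (B) (0|1)*1: on ε the DFA stays in q0 and accepts (q0 ∈ Accept), but the regex does not match it → eliminate
  (C) 1*(01*01*)*: agrees with the DFA on every string of length ≤ 6
  (D) ((0|1)(0|1))*: on '1' the DFA goes q0 → q0 and accepts (q0 ∈ Accept), but the regex does not match it → eliminate
Only (C) is consistent with the DFA.
(C) 1*(01*01*)*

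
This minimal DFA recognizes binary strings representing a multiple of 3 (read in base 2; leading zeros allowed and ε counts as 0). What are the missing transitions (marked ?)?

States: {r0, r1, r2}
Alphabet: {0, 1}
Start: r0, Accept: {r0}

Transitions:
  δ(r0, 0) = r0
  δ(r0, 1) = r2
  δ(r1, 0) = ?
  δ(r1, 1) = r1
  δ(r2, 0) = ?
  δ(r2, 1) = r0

From the language and accept set, identify what each state tracks — r0: value ≡ 0 (mod 3); r1: value ≡ 2 (mod 3); r2: value ≡ 1 (mod 3).
Each missing δ(q, a) is the state matching the new tracked value after reading a.
δ(r1, 0) = r2; δ(r2, 0) = r1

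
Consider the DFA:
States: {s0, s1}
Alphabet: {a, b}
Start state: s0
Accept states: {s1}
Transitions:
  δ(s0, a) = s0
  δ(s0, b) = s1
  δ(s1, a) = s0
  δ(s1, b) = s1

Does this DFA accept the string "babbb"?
Processing string "babbb":
  s0 --b--> s1
  s1 --a--> s0
  s0 --b--> s1
  s1 --b--> s1
  s1 --b--> s1
Final state: s1
Accept states: {s1}
Yes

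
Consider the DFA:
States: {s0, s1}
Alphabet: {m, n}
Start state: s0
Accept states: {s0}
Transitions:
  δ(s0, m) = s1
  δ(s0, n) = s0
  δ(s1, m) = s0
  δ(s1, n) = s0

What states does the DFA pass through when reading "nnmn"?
read 'n': s0 → s0
  read 'n': s0 → s0
  read 'm': s0 → s1
  read 'n': s1 → s0
s0 -> s0 -> s0 -> s1 -> s0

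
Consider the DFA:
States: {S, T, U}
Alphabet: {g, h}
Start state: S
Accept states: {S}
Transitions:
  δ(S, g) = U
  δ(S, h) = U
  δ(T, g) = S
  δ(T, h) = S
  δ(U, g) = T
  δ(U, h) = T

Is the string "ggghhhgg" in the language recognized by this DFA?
Processing string "ggghhhgg":
  S --g--> U
  U --g--> T
  T --g--> S
  S --h--> U
  U --h--> T
  T --h--> S
  S --g--> U
  U --g--> T
Final state: T
Accept states: {S}
No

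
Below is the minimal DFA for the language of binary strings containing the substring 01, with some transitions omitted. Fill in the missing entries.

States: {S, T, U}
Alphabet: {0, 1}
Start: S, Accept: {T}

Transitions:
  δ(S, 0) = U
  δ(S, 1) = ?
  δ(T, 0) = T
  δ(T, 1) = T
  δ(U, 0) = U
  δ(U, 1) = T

From the language and accept set, identify what each state tracks — S: no 0 seen yet; T: substring 01 seen; U: seen a 0, waiting for 1.
Each missing δ(q, a) is the state matching the new tracked value after reading a.
δ(S, 1) = S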